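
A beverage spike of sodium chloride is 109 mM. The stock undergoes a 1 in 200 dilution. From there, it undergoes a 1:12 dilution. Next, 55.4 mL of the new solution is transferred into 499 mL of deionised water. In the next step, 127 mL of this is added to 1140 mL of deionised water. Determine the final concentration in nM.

455 nM

Overall dilution factor = 200 × 12 × 10.01 × 9.976 = 2.40 × 10⁵.
109 mM / 2.40 × 10⁵ = 4.55 × 10⁻⁴ mM = 455 nM.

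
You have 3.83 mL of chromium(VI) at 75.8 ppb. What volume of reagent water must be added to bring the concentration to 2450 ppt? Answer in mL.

115 mL

2450 ppt = 2.45 ppb.
V₂ = C₁V₁/C₂ = 75.8 × 3.83 / 2.45 = 118 mL.
Diluent to add = V₂ − V₁ = 118 − 3.83 = 115 mL.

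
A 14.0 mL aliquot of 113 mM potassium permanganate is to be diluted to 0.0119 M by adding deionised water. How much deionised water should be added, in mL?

119 mL

0.0119 M = 11.9 mM.
V₂ = C₁V₁/C₂ = 113 × 14.0 / 11.9 = 133 mL.
Diluent to add = V₂ − V₁ = 133 − 14.0 = 119 mL.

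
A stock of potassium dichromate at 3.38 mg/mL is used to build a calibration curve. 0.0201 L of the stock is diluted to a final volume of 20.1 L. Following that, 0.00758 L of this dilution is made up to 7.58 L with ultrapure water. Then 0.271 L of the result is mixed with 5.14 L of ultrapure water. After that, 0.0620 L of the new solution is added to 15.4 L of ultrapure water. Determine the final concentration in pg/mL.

Overall dilution factor = 1000 × 1000 × 19.97 × 249.4 = 4.98 × 10⁹.
3.38 mg/mL / 4.98 × 10⁹ = 6.79 × 10⁻¹⁰ mg/mL = 0.679 pg/mL.

0.679 pg/mL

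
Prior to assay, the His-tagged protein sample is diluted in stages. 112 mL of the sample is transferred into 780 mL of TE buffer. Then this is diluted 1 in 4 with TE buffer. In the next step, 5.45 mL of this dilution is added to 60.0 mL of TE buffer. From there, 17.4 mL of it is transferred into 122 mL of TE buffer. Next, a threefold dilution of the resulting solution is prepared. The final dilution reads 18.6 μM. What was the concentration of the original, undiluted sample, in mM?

Overall dilution factor = 7.964 × 4 × 12.01 × 8.011 × 3 = 9195.
Original = 18.6 μM × 9195 = 1.71 × 10⁵ μM = 171 mM.

171 mM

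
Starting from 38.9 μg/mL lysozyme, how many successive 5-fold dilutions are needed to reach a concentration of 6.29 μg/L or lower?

Need 5ⁿ ≥ 6184, so n ≥ log(6184)/log(5) = 5.42.
Minimum whole steps: n = 6.

6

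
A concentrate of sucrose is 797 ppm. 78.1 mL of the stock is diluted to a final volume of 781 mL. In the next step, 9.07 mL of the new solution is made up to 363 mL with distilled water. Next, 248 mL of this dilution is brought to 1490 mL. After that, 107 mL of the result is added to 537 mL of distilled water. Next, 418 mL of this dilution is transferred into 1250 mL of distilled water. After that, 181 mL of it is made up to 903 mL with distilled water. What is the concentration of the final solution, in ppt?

2770 ppt

Overall dilution factor = 10 × 40.02 × 6.008 × 6.019 × 3.990 × 4.989 = 2.88 × 10⁵.
797 ppm / 2.88 × 10⁵ = 2.77 × 10⁻³ ppm = 2770 ppt.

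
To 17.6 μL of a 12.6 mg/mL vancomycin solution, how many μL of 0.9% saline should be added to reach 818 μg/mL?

818 μg/mL = 0.818 mg/mL.
V₂ = C₁V₁/C₂ = 12.6 × 17.6 / 0.818 = 271 μL.
Diluent to add = V₂ − V₁ = 271 − 17.6 = 254 μL.

254 μL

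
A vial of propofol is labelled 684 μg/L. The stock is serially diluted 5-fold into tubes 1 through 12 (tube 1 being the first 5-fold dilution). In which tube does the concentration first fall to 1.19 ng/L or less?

tube 9

Tube n has concentration 684 μg/L / 5ⁿ.
Need 5ⁿ ≥ 684 μg/L / 1.19 ng/L = 5.75 × 10⁵, so n ≥ 8.24.
First such tube: n = 9.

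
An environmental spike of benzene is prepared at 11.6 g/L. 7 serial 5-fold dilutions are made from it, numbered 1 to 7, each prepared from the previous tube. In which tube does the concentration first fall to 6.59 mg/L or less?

tube 5

Tube n has concentration 11.6 g/L / 5ⁿ.
Need 5ⁿ ≥ 11.6 g/L / 6.59 mg/L = 1760, so n ≥ 4.64.
First such tube: n = 5.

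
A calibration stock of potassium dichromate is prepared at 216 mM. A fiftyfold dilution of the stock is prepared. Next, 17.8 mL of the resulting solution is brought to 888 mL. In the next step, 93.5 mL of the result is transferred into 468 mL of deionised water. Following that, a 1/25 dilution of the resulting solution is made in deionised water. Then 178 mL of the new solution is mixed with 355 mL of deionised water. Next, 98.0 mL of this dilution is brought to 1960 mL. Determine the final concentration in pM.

Overall dilution factor = 50 × 49.89 × 6.005 × 25 × 2.994 × 20 = 2.24 × 10⁷.
216 mM / 2.24 × 10⁷ = 9.63 × 10⁻⁶ mM = 9630 pM.

9630 pM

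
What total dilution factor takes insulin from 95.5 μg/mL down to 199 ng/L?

Factor = C₀/C_target = 95.5 μg/mL / 199 ng/L = 4.80 × 10⁵.

4.80 × 10⁵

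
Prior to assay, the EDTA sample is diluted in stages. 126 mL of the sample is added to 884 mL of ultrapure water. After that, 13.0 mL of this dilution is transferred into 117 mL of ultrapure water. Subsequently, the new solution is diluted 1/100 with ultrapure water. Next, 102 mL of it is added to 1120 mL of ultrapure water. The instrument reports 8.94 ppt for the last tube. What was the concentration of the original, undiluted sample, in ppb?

859 ppb

Overall dilution factor = 8.016 × 10 × 100 × 11.98 = 9.60 × 10⁴.
Original = 8.94 ppt × 9.60 × 10⁴ = 8.59 × 10⁵ ppt = 859 ppb.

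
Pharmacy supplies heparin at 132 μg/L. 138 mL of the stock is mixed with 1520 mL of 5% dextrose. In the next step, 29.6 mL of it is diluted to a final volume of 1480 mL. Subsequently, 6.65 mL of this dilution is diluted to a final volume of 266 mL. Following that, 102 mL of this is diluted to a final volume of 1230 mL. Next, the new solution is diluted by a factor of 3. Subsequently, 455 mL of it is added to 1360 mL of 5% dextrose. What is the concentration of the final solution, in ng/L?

0.0381 ng/L

Overall dilution factor = 12.01 × 50 × 40 × 12.06 × 3 × 3.989 = 3.47 × 10⁶.
132 μg/L / 3.47 × 10⁶ = 3.81 × 10⁻⁵ μg/L = 0.0381 ng/L.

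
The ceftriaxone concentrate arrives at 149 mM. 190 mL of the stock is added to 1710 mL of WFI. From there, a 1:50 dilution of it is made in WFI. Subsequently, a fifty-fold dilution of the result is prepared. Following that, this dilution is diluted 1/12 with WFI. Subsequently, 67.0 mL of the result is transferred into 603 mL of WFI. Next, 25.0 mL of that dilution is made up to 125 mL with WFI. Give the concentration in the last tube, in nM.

9.93 nM

Overall dilution factor = 10 × 50 × 50 × 12 × 10 × 5 = 1.50 × 10⁷.
149 mM / 1.50 × 10⁷ = 9.93 × 10⁻⁶ mM = 9.93 nM.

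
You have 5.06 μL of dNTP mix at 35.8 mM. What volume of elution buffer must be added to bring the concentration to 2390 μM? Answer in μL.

70.7 μL

2390 μM = 2.39 mM.
V₂ = C₁V₁/C₂ = 35.8 × 5.06 / 2.39 = 75.8 μL.
Diluent to add = V₂ − V₁ = 75.8 − 5.06 = 70.7 μL.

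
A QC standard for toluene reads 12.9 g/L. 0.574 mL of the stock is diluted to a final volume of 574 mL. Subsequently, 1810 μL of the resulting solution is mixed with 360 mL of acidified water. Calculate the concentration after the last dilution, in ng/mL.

64.5 ng/mL

Overall dilution factor = 1000 × 199.9 = 2.00 × 10⁵.
12.9 g/L / 2.00 × 10⁵ = 6.45 × 10⁻⁵ g/L = 64.5 ng/mL.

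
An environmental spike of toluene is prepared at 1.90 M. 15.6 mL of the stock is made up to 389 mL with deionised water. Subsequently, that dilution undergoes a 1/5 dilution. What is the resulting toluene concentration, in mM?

15.2 mM

Overall dilution factor = 24.94 × 5 = 125.
1.90 M / 125 = 0.0152 M = 15.2 mM.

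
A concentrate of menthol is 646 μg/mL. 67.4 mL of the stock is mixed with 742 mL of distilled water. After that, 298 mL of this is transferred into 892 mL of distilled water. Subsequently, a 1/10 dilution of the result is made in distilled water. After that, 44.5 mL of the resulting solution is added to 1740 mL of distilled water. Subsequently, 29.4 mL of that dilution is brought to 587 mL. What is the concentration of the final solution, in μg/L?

1.68 μg/L

Overall dilution factor = 12.01 × 3.993 × 10 × 40.10 × 19.97 = 3.84 × 10⁵.
646 μg/mL / 3.84 × 10⁵ = 1.68 × 10⁻³ μg/mL = 1.68 μg/L.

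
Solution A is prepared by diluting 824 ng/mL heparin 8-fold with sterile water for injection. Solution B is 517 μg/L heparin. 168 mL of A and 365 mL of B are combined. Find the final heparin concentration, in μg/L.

C_A = 824 ng/mL / 8 = 103 ng/mL.
C_B = 517 μg/L = 517 ng/mL.
C_mix = (C_A·V_A + C_B·V_B)/(V_A + V_B) = (103×168 + 517×365) / 533.0 = 387 ng/mL = 387 μg/L.

387 μg/L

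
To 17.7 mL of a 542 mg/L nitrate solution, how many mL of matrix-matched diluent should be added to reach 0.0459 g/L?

191 mL

0.0459 g/L = 45.9 mg/L.
V₂ = C₁V₁/C₂ = 542 × 17.7 / 45.9 = 209 mL.
Diluent to add = V₂ − V₁ = 209 − 17.7 = 191 mL.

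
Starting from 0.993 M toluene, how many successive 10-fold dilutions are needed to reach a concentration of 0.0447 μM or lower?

8

Need 10ⁿ ≥ 2.22 × 10⁷, so n ≥ log(2.22 × 10⁷)/log(10) = 7.35.
Minimum whole steps: n = 8.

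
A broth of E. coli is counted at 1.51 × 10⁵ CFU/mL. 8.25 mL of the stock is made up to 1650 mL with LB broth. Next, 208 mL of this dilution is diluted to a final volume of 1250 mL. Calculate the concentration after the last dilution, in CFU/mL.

126 CFU/mL

Overall dilution factor = 200 × 6.010 = 1202.
1.51 × 10⁵ CFU/mL / 1202 = 126 CFU/mL.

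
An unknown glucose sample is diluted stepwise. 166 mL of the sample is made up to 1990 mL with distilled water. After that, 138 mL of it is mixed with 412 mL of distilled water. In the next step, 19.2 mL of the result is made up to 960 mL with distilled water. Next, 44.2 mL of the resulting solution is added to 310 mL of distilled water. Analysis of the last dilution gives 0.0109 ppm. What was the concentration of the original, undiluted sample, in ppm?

Overall dilution factor = 11.99 × 3.986 × 50 × 8.014 = 1.91 × 10⁴.
Original = 0.0109 ppm × 1.91 × 10⁴ = 209 ppm.

209 ppm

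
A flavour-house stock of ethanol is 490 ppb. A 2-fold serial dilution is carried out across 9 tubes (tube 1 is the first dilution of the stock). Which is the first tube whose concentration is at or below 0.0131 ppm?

tube 6

Tube n has concentration 490 ppb / 2ⁿ.
Need 2ⁿ ≥ 490 ppb / 0.0131 ppm = 37.4, so n ≥ 5.23.
First such tube: n = 6.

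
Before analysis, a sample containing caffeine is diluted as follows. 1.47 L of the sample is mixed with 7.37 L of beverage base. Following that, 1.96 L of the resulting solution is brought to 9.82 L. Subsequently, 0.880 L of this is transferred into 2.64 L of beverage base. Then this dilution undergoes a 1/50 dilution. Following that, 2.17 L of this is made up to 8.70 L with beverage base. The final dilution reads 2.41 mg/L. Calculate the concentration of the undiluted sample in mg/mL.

58.2 mg/mL

Overall dilution factor = 6.014 × 5.010 × 4 × 50 × 4.009 = 2.42 × 10⁴.
Original = 2.41 mg/L × 2.42 × 10⁴ = 5.82 × 10⁴ mg/L = 58.2 mg/mL.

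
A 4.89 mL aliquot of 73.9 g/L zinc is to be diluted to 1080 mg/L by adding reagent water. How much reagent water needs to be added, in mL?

1080 mg/L = 1.08 g/L.
V₂ = C₁V₁/C₂ = 73.9 × 4.89 / 1.08 = 335 mL.
Diluent to add = V₂ − V₁ = 335 − 4.89 = 330 mL.

330 mL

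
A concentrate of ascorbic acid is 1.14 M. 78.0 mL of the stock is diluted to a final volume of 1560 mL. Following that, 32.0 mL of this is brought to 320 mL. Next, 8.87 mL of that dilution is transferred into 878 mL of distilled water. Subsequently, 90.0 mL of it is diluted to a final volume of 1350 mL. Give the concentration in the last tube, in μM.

3.80 μM

Overall dilution factor = 20 × 10 × 99.99 × 15 = 3.00 × 10⁵.
1.14 M / 3.00 × 10⁵ = 3.80 × 10⁻⁶ M = 3.80 μM.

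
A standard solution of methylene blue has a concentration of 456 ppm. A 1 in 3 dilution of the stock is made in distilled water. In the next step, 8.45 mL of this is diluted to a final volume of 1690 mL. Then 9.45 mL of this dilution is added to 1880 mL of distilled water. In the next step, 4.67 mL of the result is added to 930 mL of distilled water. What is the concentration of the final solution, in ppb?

Overall dilution factor = 3 × 200 × 199.9 × 200.1 = 2.40 × 10⁷.
456 ppm / 2.40 × 10⁷ = 1.90 × 10⁻⁵ ppm = 0.0190 ppb.

0.0190 ppb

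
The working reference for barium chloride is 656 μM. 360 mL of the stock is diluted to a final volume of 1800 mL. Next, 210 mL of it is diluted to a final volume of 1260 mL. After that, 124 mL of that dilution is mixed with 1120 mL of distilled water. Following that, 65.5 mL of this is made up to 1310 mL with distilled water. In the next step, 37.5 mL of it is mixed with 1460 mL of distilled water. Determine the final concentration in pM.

Overall dilution factor = 5 × 6 × 10.03 × 20 × 39.93 = 2.40 × 10⁵.
656 μM / 2.40 × 10⁵ = 2.73 × 10⁻³ μM = 2730 pM.

2730 pM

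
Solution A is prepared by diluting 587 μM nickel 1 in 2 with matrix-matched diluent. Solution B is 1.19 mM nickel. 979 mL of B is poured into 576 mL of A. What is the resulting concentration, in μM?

858 μM

C_A = 587 μM / 2 = 294 μM.
C_B = 1.19 mM = 1190 μM.
C_mix = (C_A·V_A + C_B·V_B)/(V_A + V_B) = (294×576 + 1190×979) / 1555 = 858 μM.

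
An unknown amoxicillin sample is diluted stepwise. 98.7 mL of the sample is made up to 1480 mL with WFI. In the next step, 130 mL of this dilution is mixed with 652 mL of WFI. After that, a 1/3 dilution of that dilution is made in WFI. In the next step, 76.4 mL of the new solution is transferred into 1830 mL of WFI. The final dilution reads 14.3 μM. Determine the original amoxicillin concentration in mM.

Overall dilution factor = 14.99 × 6.015 × 3 × 24.95 = 6752.
Original = 14.3 μM × 6752 = 9.66 × 10⁴ μM = 96.6 mM.

96.6 mM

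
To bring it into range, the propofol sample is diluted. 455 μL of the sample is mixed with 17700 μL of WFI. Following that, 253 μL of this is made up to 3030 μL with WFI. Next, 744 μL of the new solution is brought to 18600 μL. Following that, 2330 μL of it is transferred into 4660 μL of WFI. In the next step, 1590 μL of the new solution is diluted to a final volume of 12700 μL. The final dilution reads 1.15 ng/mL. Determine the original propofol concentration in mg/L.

329 mg/L

Overall dilution factor = 39.90 × 11.98 × 25 × 3 × 7.987 = 2.86 × 10⁵.
Original = 1.15 ng/mL × 2.86 × 10⁵ = 3.29 × 10⁵ ng/mL = 329 mg/L.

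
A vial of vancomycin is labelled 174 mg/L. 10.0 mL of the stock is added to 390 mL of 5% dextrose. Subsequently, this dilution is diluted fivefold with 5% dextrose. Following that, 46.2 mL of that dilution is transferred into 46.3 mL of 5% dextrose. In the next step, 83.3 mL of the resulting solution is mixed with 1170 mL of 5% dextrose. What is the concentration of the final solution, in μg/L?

Overall dilution factor = 40 × 5 × 2.002 × 15.05 = 6025.
174 mg/L / 6025 = 0.0289 mg/L = 28.9 μg/L.

28.9 μg/L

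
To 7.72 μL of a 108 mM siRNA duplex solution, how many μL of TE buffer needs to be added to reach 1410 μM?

1410 μM = 1.41 mM.
V₂ = C₁V₁/C₂ = 108 × 7.72 / 1.41 = 591 μL.
Diluent to add = V₂ − V₁ = 591 − 7.72 = 584 μL.

584 μL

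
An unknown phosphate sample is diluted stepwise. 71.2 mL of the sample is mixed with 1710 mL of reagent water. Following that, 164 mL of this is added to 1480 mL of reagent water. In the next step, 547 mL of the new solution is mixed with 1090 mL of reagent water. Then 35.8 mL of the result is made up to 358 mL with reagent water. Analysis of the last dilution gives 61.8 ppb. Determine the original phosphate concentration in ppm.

464 ppm

Overall dilution factor = 25.02 × 10.02 × 2.993 × 10 = 7505.
Original = 61.8 ppb × 7505 = 4.64 × 10⁵ ppb = 464 ppm.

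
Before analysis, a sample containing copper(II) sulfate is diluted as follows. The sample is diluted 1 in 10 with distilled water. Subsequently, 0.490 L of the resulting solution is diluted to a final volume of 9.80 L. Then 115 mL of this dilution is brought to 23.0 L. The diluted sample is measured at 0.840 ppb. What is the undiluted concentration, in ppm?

Overall dilution factor = 10 × 20 × 200 = 4.00 × 10⁴.
Original = 0.840 ppb × 4.00 × 10⁴ = 3.36 × 10⁴ ppb = 33.6 ppm.

33.6 ppm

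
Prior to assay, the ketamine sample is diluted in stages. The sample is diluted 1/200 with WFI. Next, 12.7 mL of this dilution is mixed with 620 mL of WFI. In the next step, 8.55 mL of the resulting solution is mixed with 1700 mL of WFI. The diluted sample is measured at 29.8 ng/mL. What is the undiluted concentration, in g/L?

59.3 g/L

Overall dilution factor = 200 × 49.82 × 199.8 = 1.99 × 10⁶.
Original = 29.8 ng/mL × 1.99 × 10⁶ = 5.93 × 10⁷ ng/mL = 59.3 g/L.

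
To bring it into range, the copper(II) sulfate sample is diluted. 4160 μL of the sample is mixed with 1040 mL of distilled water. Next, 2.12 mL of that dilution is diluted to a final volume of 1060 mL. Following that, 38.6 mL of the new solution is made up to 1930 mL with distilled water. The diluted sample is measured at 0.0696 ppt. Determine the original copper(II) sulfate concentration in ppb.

Overall dilution factor = 251 × 500 × 50 = 6.28 × 10⁶.
Original = 0.0696 ppt × 6.28 × 10⁶ = 4.37 × 10⁵ ppt = 437 ppb.

437 ppb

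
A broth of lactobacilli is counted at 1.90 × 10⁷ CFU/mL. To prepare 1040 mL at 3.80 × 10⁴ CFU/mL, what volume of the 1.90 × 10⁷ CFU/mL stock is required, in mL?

V₁ = C₂V₂/C₁ = 3.80 × 10⁴ × 1040 / 1.90 × 10⁷ = 2.08 mL.

2.08 mL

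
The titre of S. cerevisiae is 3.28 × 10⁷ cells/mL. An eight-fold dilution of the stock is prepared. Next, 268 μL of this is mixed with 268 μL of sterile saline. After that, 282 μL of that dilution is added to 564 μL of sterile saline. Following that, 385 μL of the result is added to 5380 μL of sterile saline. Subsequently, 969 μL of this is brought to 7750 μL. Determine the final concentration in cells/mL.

Overall dilution factor = 8 × 2 × 3 × 14.97 × 7.998 = 5749.
3.28 × 10⁷ cells/mL / 5749 = 5710 cells/mL.

5710 cells/mL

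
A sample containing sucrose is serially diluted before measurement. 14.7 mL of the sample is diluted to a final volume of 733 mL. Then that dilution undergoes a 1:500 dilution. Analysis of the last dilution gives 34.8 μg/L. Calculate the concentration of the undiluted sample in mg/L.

868 mg/L

Overall dilution factor = 49.86 × 500 = 2.49 × 10⁴.
Original = 34.8 μg/L × 2.49 × 10⁴ = 8.68 × 10⁵ μg/L = 868 mg/L.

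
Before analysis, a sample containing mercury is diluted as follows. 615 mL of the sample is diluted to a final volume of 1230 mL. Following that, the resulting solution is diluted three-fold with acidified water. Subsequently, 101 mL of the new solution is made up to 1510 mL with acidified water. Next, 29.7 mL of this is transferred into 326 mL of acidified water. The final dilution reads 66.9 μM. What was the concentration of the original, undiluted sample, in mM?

71.9 mM

Overall dilution factor = 2 × 3 × 14.95 × 11.98 = 1074.
Original = 66.9 μM × 1074 = 7.19 × 10⁴ μM = 71.9 mM.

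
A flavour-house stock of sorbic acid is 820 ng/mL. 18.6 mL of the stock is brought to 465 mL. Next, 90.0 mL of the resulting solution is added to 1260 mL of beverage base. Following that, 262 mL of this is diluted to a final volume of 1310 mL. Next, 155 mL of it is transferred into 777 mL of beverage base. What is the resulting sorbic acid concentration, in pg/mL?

Overall dilution factor = 25 × 15 × 5 × 6.013 = 1.13 × 10⁴.
820 ng/mL / 1.13 × 10⁴ = 0.0727 ng/mL = 72.7 pg/mL.

72.7 pg/mL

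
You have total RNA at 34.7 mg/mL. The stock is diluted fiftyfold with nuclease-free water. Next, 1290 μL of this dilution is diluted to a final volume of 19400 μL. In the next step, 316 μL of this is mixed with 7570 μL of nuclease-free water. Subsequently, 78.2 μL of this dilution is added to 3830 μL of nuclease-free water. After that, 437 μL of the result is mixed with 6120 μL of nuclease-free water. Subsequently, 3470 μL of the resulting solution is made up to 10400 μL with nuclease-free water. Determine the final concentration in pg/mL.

Overall dilution factor = 50 × 15.04 × 24.96 × 49.98 × 15.00 × 2.997 = 4.22 × 10⁷.
34.7 mg/mL / 4.22 × 10⁷ = 8.23 × 10⁻⁷ mg/mL = 823 pg/mL.

823 pg/mL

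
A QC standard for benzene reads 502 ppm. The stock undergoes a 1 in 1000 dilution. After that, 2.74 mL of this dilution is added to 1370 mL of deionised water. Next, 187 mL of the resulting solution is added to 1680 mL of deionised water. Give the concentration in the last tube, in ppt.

100 ppt

Overall dilution factor = 1000 × 501 × 9.984 = 5.00 × 10⁶.
502 ppm / 5.00 × 10⁶ = 1.00 × 10⁻⁴ ppm = 100 ppt.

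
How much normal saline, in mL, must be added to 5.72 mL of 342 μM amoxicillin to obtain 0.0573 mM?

0.0573 mM = 57.3 μM.
V₂ = C₁V₁/C₂ = 342 × 5.72 / 57.3 = 34.1 mL.
Diluent to add = V₂ − V₁ = 34.1 − 5.72 = 28.4 mL.

28.4 mL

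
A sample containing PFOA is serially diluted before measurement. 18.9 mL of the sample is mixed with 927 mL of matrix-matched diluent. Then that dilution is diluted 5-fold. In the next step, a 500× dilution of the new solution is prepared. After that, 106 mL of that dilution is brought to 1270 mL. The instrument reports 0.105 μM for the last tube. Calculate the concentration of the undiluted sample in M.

0.157 M

Overall dilution factor = 50.05 × 5 × 500 × 11.98 = 1.50 × 10⁶.
Original = 0.105 μM × 1.50 × 10⁶ = 1.57 × 10⁵ μM = 0.157 M.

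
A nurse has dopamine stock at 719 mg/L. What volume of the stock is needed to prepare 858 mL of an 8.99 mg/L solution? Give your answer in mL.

V₁ = C₂V₂/C₁ = 8.99 × 858 / 719 = 10.7 mL.

10.7 mL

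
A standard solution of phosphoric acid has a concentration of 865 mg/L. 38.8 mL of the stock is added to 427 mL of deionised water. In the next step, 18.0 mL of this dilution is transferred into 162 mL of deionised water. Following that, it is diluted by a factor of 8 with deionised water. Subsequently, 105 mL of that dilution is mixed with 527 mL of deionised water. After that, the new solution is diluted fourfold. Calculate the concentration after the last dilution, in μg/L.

37.4 μg/L

Overall dilution factor = 12.01 × 10 × 8 × 6.019 × 4 = 2.31 × 10⁴.
865 mg/L / 2.31 × 10⁴ = 0.0374 mg/L = 37.4 μg/L.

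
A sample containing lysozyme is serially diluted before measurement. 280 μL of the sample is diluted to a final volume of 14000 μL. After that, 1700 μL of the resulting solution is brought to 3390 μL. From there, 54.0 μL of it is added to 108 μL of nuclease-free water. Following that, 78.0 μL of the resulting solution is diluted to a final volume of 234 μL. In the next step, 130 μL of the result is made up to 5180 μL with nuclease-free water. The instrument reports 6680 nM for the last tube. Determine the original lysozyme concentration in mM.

239 mM

Overall dilution factor = 50 × 1.994 × 3 × 3 × 39.85 = 3.58 × 10⁴.
Original = 6680 nM × 3.58 × 10⁴ = 2.39 × 10⁸ nM = 239 mM.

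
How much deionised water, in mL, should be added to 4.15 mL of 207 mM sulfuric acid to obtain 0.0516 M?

12.5 mL

0.0516 M = 51.6 mM.
V₂ = C₁V₁/C₂ = 207 × 4.15 / 51.6 = 16.6 mL.
Diluent to add = V₂ − V₁ = 16.6 − 4.15 = 12.5 mL.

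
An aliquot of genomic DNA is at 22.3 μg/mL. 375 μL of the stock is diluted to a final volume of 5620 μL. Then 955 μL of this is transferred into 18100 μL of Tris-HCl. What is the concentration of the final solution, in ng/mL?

Overall dilution factor = 14.99 × 19.95 = 299.
22.3 μg/mL / 299 = 0.0746 μg/mL = 74.6 ng/mL.

74.6 ng/mL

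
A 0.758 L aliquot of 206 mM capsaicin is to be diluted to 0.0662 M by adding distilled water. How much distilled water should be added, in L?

1.60 L

0.0662 M = 66.2 mM.
V₂ = C₁V₁/C₂ = 206 × 0.758 / 66.2 = 2.36 L.
Diluent to add = V₂ − V₁ = 2.36 − 0.758 = 1.60 L.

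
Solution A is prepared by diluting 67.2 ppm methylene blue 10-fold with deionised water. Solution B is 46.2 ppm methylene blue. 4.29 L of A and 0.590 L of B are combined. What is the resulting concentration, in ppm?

C_A = 67.2 ppm / 10 = 6.72 ppm.
C_mix = (C_A·V_A + C_B·V_B)/(V_A + V_B) = (6.72×4.29 + 46.2×0.590) / 4.880 = 11.5 ppm.

11.5 ppm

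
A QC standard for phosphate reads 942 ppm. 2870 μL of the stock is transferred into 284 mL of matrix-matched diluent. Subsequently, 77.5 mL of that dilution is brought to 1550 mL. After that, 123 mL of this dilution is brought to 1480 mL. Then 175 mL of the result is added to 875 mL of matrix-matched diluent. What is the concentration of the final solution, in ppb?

6.53 ppb

Overall dilution factor = 99.95 × 20 × 12.03 × 6 = 1.44 × 10⁵.
942 ppm / 1.44 × 10⁵ = 6.53 × 10⁻³ ppm = 6.53 ppb.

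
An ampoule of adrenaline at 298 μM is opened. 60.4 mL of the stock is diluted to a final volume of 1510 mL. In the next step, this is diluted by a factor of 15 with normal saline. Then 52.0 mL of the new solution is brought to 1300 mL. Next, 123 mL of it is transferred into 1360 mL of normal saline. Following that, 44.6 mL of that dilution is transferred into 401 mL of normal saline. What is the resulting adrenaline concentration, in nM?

Overall dilution factor = 25 × 15 × 25 × 12.06 × 9.991 = 1.13 × 10⁶.
298 μM / 1.13 × 10⁶ = 2.64 × 10⁻⁴ μM = 0.264 nM.

0.264 nM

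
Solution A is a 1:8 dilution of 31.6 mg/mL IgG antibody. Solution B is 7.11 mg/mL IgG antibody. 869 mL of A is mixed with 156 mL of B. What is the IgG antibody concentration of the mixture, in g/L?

C_A = 31.6 mg/mL / 8 = 3.95 mg/mL.
C_mix = (C_A·V_A + C_B·V_B)/(V_A + V_B) = (3.95×869 + 7.11×156) / 1025 = 4.43 mg/mL = 4.43 g/L.

4.43 g/L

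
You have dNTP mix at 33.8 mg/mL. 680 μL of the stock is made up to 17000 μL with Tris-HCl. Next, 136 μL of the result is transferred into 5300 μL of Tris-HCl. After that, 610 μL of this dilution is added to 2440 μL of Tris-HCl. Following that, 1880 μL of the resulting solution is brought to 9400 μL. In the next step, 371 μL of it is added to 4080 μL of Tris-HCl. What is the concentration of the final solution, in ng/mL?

Overall dilution factor = 25 × 39.97 × 5 × 5 × 12.00 = 3.00 × 10⁵.
33.8 mg/mL / 3.00 × 10⁵ = 1.13 × 10⁻⁴ mg/mL = 113 ng/mL.

113 ng/mL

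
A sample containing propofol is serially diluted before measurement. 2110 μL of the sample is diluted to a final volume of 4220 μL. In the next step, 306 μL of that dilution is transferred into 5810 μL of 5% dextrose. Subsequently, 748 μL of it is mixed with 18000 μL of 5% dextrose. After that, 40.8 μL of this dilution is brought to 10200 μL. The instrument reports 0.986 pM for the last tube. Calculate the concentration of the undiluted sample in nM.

247 nM

Overall dilution factor = 2 × 19.99 × 25.06 × 250 = 2.50 × 10⁵.
Original = 0.986 pM × 2.50 × 10⁵ = 2.47 × 10⁵ pM = 247 nM.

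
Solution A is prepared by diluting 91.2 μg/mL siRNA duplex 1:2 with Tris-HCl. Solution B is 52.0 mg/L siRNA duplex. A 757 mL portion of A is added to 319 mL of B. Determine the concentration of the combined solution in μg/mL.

47.5 μg/mL

C_A = 91.2 μg/mL / 2 = 45.6 μg/mL.
C_B = 52.0 mg/L = 52.0 μg/mL.
C_mix = (C_A·V_A + C_B·V_B)/(V_A + V_B) = (45.6×757 + 52.0×319) / 1076 = 47.5 μg/mL.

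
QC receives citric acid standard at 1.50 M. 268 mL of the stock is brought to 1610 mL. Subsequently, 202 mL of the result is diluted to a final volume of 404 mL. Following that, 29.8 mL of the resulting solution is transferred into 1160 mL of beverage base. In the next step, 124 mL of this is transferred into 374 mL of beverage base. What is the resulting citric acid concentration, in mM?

0.779 mM

Overall dilution factor = 6.007 × 2 × 39.93 × 4.016 = 1927.
1.50 M / 1927 = 7.79 × 10⁻⁴ M = 0.779 mM.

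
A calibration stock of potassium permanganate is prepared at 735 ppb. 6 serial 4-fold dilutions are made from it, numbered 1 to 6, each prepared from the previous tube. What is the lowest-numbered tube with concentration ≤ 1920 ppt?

Tube n has concentration 735 ppb / 4ⁿ.
Need 4ⁿ ≥ 735 ppb / 1920 ppt = 383, so n ≥ 4.29.
First such tube: n = 5.

tube 5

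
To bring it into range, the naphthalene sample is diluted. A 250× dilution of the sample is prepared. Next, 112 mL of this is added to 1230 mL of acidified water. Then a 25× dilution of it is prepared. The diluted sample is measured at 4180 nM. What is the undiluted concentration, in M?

Overall dilution factor = 250 × 11.98 × 25 = 7.49 × 10⁴.
Original = 4180 nM × 7.49 × 10⁴ = 3.13 × 10⁸ nM = 0.313 M.

0.313 M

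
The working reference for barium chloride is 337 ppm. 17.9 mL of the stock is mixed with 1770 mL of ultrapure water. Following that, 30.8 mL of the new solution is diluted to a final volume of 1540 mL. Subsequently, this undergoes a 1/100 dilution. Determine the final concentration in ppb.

Overall dilution factor = 99.88 × 50 × 100 = 4.99 × 10⁵.
337 ppm / 4.99 × 10⁵ = 6.75 × 10⁻⁴ ppm = 0.675 ppb.

0.675 ppb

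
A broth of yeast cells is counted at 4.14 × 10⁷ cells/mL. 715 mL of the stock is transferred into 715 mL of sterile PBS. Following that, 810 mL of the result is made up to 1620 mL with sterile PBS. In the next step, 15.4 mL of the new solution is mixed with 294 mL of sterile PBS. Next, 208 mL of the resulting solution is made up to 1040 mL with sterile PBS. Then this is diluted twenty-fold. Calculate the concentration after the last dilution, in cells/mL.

Overall dilution factor = 2 × 2 × 20.09 × 5 × 20 = 8036.
4.14 × 10⁷ cells/mL / 8036 = 5150 cells/mL.

5150 cells/mL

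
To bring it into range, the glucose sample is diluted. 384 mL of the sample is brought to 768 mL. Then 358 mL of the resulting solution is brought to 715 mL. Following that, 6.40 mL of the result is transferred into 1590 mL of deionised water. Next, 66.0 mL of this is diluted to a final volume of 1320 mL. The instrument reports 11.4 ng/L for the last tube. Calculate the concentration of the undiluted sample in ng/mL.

227 ng/mL

Overall dilution factor = 2 × 1.997 × 249.4 × 20 = 1.99 × 10⁴.
Original = 11.4 ng/L × 1.99 × 10⁴ = 2.27 × 10⁵ ng/L = 227 ng/mL.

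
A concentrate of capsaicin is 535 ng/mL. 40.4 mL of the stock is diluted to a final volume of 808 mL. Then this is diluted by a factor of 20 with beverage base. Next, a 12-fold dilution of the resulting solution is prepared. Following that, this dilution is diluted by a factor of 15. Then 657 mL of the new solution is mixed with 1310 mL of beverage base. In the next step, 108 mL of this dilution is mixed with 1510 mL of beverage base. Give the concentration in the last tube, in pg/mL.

0.166 pg/mL

Overall dilution factor = 20 × 20 × 12 × 15 × 2.994 × 14.98 = 3.23 × 10⁶.
535 ng/mL / 3.23 × 10⁶ = 1.66 × 10⁻⁴ ng/mL = 0.166 pg/mL.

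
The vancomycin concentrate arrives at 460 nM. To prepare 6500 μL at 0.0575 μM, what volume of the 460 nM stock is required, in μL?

0.0575 μM = 57.5 nM.
V₁ = C₂V₂/C₁ = 57.5 × 6500 / 460 = 812 μL.

812 μL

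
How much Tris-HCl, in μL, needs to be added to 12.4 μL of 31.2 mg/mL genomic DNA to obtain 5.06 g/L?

64.1 μL

5.06 g/L = 5.06 mg/mL.
V₂ = C₁V₁/C₂ = 31.2 × 12.4 / 5.06 = 76.5 μL.
Diluent to add = V₂ − V₁ = 76.5 − 12.4 = 64.1 μL.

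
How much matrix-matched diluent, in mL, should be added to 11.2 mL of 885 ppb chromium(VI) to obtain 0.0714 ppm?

128 mL

0.0714 ppm = 71.4 ppb.
V₂ = C₁V₁/C₂ = 885 × 11.2 / 71.4 = 139 mL.
Diluent to add = V₂ − V₁ = 139 − 11.2 = 128 mL.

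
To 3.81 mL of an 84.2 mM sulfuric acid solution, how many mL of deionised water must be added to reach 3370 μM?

3370 μM = 3.37 mM.
V₂ = C₁V₁/C₂ = 84.2 × 3.81 / 3.37 = 95.2 mL.
Diluent to add = V₂ − V₁ = 95.2 − 3.81 = 91.4 mL.

91.4 mL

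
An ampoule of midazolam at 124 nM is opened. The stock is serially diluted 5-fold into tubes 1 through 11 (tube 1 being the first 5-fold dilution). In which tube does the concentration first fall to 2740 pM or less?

Tube n has concentration 124 nM / 5ⁿ.
Need 5ⁿ ≥ 124 nM / 2740 pM = 45.3, so n ≥ 2.37.
First such tube: n = 3.

tube 3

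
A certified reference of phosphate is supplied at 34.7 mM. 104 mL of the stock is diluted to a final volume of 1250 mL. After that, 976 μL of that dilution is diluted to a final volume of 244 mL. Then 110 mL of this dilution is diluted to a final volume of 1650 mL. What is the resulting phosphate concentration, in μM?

Overall dilution factor = 12.02 × 250 × 15 = 4.51 × 10⁴.
34.7 mM / 4.51 × 10⁴ = 7.70 × 10⁻⁴ mM = 0.770 μM.

0.770 μM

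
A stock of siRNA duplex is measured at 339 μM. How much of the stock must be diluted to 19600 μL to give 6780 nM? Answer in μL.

392 μL

6780 nM = 6.78 μM.
V₁ = C₂V₂/C₁ = 6.78 × 19600 / 339 = 392 μL.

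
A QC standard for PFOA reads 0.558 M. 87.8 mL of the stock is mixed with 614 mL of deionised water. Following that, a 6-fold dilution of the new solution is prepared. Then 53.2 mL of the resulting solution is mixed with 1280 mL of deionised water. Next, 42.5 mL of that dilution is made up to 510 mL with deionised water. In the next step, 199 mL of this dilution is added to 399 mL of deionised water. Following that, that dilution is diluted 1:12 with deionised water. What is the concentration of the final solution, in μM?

1.07 μM

Overall dilution factor = 7.993 × 6 × 25.06 × 12 × 3.005 × 12 = 5.20 × 10⁵.
0.558 M / 5.20 × 10⁵ = 1.07 × 10⁻⁶ M = 1.07 μM.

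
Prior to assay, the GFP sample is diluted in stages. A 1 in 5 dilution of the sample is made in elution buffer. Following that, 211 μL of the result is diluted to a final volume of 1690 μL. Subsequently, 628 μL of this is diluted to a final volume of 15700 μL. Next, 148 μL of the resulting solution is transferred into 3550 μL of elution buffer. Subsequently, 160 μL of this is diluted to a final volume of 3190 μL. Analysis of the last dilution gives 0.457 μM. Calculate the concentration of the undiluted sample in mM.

228 mM

Overall dilution factor = 5 × 8.009 × 25 × 24.99 × 19.94 = 4.99 × 10⁵.
Original = 0.457 μM × 4.99 × 10⁵ = 2.28 × 10⁵ μM = 228 mM.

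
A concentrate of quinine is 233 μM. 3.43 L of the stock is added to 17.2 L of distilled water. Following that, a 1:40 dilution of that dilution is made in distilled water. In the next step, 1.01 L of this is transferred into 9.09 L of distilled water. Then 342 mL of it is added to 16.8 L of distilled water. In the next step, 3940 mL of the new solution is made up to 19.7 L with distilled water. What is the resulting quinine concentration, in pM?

386 pM

Overall dilution factor = 6.015 × 40 × 10 × 50.12 × 5 = 6.03 × 10⁵.
233 μM / 6.03 × 10⁵ = 3.86 × 10⁻⁴ μM = 386 pM.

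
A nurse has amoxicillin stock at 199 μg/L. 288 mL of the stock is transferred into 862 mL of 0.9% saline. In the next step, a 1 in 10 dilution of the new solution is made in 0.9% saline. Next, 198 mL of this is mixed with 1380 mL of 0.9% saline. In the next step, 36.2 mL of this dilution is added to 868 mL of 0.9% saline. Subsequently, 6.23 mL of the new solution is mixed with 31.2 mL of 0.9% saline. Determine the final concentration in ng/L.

4.17 ng/L

Overall dilution factor = 3.993 × 10 × 7.970 × 24.98 × 6.008 = 4.78 × 10⁴.
199 μg/L / 4.78 × 10⁴ = 4.17 × 10⁻³ μg/L = 4.17 ng/L.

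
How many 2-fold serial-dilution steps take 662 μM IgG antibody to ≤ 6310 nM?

Need 2ⁿ ≥ 105, so n ≥ log(105)/log(2) = 6.71.
Minimum whole steps: n = 7.

7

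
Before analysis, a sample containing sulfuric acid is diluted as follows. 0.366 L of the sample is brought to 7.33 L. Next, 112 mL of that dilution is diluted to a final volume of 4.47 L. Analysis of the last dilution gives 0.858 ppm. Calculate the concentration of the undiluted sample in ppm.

686 ppm

Overall dilution factor = 20.03 × 39.91 = 799.
Original = 0.858 ppm × 799 = 686 ppm.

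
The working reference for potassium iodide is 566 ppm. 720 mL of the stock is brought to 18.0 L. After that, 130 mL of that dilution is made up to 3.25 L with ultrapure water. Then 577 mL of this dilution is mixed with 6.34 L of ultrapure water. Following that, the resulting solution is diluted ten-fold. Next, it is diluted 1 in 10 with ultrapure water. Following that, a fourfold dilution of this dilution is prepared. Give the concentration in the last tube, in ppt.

Overall dilution factor = 25 × 25 × 11.99 × 10 × 10 × 4 = 3.00 × 10⁶.
566 ppm / 3.00 × 10⁶ = 1.89 × 10⁻⁴ ppm = 189 ppt.

189 ppt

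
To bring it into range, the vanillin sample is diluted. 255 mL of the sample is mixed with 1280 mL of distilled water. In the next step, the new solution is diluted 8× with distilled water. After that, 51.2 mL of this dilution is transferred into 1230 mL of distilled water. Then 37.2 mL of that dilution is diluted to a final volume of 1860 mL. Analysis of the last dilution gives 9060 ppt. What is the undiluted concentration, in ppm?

546 ppm

Overall dilution factor = 6.020 × 8 × 25.02 × 50 = 6.03 × 10⁴.
Original = 9060 ppt × 6.03 × 10⁴ = 5.46 × 10⁸ ppt = 546 ppm.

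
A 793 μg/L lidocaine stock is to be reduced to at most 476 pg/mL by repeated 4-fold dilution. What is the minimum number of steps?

6

Need 4ⁿ ≥ 1666, so n ≥ log(1666)/log(4) = 5.35.
Minimum whole steps: n = 6.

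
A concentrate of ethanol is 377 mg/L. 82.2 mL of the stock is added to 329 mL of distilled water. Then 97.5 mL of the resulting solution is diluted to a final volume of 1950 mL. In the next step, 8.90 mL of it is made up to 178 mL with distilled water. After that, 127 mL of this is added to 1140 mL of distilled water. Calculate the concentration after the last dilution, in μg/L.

18.9 μg/L

Overall dilution factor = 5.002 × 20 × 20 × 9.976 = 2.00 × 10⁴.
377 mg/L / 2.00 × 10⁴ = 0.0189 mg/L = 18.9 μg/L.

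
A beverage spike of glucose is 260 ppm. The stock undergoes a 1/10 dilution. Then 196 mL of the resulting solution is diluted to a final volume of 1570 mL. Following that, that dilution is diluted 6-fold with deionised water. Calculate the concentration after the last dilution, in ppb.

541 ppb

Overall dilution factor = 10 × 8.010 × 6 = 481.
260 ppm / 481 = 0.541 ppm = 541 ppb.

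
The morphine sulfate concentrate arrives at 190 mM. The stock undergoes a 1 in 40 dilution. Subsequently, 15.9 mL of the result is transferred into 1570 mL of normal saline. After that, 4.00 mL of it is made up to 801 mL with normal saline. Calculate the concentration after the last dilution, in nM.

Overall dilution factor = 40 × 99.74 × 200.2 = 7.99 × 10⁵.
190 mM / 7.99 × 10⁵ = 2.38 × 10⁻⁴ mM = 238 nM.

238 nM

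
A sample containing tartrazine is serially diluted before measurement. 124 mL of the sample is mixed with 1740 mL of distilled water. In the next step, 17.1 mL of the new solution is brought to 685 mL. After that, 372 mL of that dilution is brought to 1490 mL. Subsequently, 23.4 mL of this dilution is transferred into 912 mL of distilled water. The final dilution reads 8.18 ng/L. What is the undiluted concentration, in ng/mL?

789 ng/mL

Overall dilution factor = 15.03 × 40.06 × 4.005 × 39.97 = 9.64 × 10⁴.
Original = 8.18 ng/L × 9.64 × 10⁴ = 7.89 × 10⁵ ng/L = 789 ng/mL.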